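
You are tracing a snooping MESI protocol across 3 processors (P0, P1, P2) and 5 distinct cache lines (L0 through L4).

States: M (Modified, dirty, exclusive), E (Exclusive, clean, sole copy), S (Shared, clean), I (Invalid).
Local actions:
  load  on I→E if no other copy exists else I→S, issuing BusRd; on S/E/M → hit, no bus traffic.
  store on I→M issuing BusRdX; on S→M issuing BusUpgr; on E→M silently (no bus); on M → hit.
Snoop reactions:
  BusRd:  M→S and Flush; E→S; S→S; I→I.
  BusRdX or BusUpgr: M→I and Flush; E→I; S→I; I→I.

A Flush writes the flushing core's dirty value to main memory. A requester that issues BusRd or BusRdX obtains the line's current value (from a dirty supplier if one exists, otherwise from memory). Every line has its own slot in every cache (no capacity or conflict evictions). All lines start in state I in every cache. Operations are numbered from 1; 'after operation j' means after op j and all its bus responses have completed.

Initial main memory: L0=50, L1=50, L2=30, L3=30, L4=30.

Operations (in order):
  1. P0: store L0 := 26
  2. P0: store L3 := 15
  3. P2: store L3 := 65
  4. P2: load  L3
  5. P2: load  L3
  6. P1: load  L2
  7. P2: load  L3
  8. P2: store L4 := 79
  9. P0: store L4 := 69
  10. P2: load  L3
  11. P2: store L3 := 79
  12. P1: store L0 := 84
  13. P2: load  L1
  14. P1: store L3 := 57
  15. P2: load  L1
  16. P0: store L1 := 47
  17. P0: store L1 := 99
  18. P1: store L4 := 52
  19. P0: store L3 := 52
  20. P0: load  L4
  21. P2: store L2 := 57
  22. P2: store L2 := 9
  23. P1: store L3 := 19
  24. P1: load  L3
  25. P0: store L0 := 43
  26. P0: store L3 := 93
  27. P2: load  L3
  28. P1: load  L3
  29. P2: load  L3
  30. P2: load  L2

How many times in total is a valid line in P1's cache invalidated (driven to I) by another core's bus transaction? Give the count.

invalidations = 4

  op1 P0: store L0 := 26 → M/I/I on L0; bus BusRdX; mem=50
  op2 P0: store L3 := 15 → M/I/I on L3; bus BusRdX; mem=30
  op3 P2: store L3 := 65 → I/I/M on L3; bus BusRdX Flush; mem=15
  op4 P2: load  L3 → I/I/M on L3; bus (none); mem=15
  op5 P2: load  L3 → I/I/M on L3; bus (none); mem=15
  op6 P1: load  L2 → I/E/I on L2; bus BusRd; mem=30
  op7 P2: load  L3 → I/I/M on L3; bus (none); mem=15
  op8 P2: store L4 := 79 → I/I/M on L4; bus BusRdX; mem=30
  op9 P0: store L4 := 69 → M/I/I on L4; bus BusRdX Flush; mem=79
  op10 P2: load  L3 → I/I/M on L3; bus (none); mem=15
  op11 P2: store L3 := 79 → I/I/M on L3; bus (none); mem=15
  op12 P1: store L0 := 84 → I/M/I on L0; bus BusRdX Flush; mem=26
  op13 P2: load  L1 → I/I/E on L1; bus BusRd; mem=50
  op14 P1: store L3 := 57 → I/M/I on L3; bus BusRdX Flush; mem=79
  op15 P2: load  L1 → I/I/E on L1; bus (none); mem=50
  op16 P0: store L1 := 47 → M/I/I on L1; bus BusRdX; mem=50
  op17 P0: store L1 := 99 → M/I/I on L1; bus (none); mem=50
  op18 P1: store L4 := 52 → I/M/I on L4; bus BusRdX Flush; mem=69
  op19 P0: store L3 := 52 → M/I/I on L3; bus BusRdX Flush; mem=57
  op20 P0: load  L4 → S/S/I on L4; bus BusRd Flush; mem=52
  op21 P2: store L2 := 57 → I/I/M on L2; bus BusRdX; mem=30
  op22 P2: store L2 := 9 → I/I/M on L2; bus (none); mem=30
  op23 P1: store L3 := 19 → I/M/I on L3; bus BusRdX Flush; mem=52
  op24 P1: load  L3 → I/M/I on L3; bus (none); mem=52
  op25 P0: store L0 := 43 → M/I/I on L0; bus BusRdX Flush; mem=84
  op26 P0: store L3 := 93 → M/I/I on L3; bus BusRdX Flush; mem=19
  op27 P2: load  L3 → S/I/S on L3; bus BusRd Flush; mem=93
  op28 P1: load  L3 → S/S/S on L3; bus BusRd; mem=93
  op29 P2: load  L3 → S/S/S on L3; bus (none); mem=93
  op30 P2: load  L2 → I/I/M on L2; bus (none); mem=30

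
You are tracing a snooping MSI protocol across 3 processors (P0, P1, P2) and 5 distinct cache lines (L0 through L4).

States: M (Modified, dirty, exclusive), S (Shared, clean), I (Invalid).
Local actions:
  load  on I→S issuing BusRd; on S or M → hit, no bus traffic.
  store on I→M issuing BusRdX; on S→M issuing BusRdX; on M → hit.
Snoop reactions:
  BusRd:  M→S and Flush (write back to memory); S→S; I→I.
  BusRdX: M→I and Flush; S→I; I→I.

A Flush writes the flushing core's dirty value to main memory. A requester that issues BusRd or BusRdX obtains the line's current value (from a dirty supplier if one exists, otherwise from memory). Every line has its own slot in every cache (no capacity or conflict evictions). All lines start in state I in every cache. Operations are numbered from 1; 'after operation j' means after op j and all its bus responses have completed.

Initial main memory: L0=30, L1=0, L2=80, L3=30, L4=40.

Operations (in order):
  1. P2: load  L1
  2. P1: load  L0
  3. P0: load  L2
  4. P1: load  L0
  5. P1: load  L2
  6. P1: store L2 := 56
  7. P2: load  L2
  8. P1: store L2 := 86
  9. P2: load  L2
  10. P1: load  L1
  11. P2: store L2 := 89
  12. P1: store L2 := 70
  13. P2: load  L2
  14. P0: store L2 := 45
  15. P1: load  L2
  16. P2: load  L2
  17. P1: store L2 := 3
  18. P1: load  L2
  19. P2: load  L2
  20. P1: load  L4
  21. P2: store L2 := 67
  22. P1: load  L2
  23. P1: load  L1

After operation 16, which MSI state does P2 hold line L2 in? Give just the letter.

state = S

1. P2: load  L1  bus=[BusRd]  L1: P0=I P1=I P2=S  mem[L1]=0
2. P1: load  L0  bus=[BusRd]  L0: P0=I P1=S P2=I  mem[L0]=30
3. P0: load  L2  bus=[BusRd]  L2: P0=S P1=I P2=I  mem[L2]=80
4. P1: load  L0  bus=[-]  L0: P0=I P1=S P2=I  mem[L0]=30
5. P1: load  L2  bus=[BusRd]  L2: P0=S P1=S P2=I  mem[L2]=80
6. P1: store L2 := 56  bus=[BusRdX]  L2: P0=I P1=M P2=I  mem[L2]=80
7. P2: load  L2  bus=[BusRd,Flush]  L2: P0=I P1=S P2=S  mem[L2]=56
8. P1: store L2 := 86  bus=[BusRdX]  L2: P0=I P1=M P2=I  mem[L2]=56
9. P2: load  L2  bus=[BusRd,Flush]  L2: P0=I P1=S P2=S  mem[L2]=86
10. P1: load  L1  bus=[BusRd]  L1: P0=I P1=S P2=S  mem[L1]=0
11. P2: store L2 := 89  bus=[BusRdX]  L2: P0=I P1=I P2=M  mem[L2]=86
12. P1: store L2 := 70  bus=[BusRdX,Flush]  L2: P0=I P1=M P2=I  mem[L2]=89
13. P2: load  L2  bus=[BusRd,Flush]  L2: P0=I P1=S P2=S  mem[L2]=70
14. P0: store L2 := 45  bus=[BusRdX]  L2: P0=M P1=I P2=I  mem[L2]=70
15. P1: load  L2  bus=[BusRd,Flush]  L2: P0=S P1=S P2=I  mem[L2]=45
16. P2: load  L2  bus=[BusRd]  L2: P0=S P1=S P2=S  mem[L2]=45
17. P1: store L2 := 3  bus=[BusRdX]  L2: P0=I P1=M P2=I  mem[L2]=45
18. P1: load  L2  bus=[-]  L2: P0=I P1=M P2=I  mem[L2]=45
19. P2: load  L2  bus=[BusRd,Flush]  L2: P0=I P1=S P2=S  mem[L2]=3
20. P1: load  L4  bus=[BusRd]  L4: P0=I P1=S P2=I  mem[L4]=40
21. P2: store L2 := 67  bus=[BusRdX]  L2: P0=I P1=I P2=M  mem[L2]=3
22. P1: load  L2  bus=[BusRd,Flush]  L2: P0=I P1=S P2=S  mem[L2]=67
23. P1: load  L1  bus=[-]  L1: P0=I P1=S P2=S  mem[L1]=0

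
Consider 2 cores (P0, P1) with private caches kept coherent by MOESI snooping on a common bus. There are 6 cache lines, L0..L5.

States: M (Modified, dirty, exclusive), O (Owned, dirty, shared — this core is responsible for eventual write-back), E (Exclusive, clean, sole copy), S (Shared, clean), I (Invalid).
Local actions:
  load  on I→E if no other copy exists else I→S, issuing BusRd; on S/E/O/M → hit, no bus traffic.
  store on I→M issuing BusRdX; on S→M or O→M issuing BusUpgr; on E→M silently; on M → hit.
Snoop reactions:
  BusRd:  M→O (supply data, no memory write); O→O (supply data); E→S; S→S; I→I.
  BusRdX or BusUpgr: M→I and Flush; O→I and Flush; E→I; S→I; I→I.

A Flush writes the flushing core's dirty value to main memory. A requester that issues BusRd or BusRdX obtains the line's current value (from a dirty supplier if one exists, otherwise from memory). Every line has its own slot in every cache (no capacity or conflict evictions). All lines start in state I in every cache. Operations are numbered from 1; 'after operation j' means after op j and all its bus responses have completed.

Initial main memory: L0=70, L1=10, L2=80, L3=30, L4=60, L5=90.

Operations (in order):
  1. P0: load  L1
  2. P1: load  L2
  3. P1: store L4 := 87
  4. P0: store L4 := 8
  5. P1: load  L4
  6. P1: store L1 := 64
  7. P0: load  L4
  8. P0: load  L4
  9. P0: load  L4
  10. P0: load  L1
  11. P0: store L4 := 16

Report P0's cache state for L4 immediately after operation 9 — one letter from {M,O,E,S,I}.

  op1 P0: load  L1 → E/I on L1; bus BusRd; mem=10
  op2 P1: load  L2 → I/E on L2; bus BusRd; mem=80
  op3 P1: store L4 := 87 → I/M on L4; bus BusRdX; mem=60
  op4 P0: store L4 := 8 → M/I on L4; bus BusRdX Flush; mem=87
  op5 P1: load  L4 → O/S on L4; bus BusRd; mem=87
  op6 P1: store L1 := 64 → I/M on L1; bus BusRdX; mem=10
  op7 P0: load  L4 → O/S on L4; bus (none); mem=87
  op8 P0: load  L4 → O/S on L4; bus (none); mem=87
  op9 P0: load  L4 → O/S on L4; bus (none); mem=87
  op10 P0: load  L1 → S/O on L1; bus BusRd; mem=10
  op11 P0: store L4 := 16 → M/I on L4; bus BusUpgr; mem=87

state = O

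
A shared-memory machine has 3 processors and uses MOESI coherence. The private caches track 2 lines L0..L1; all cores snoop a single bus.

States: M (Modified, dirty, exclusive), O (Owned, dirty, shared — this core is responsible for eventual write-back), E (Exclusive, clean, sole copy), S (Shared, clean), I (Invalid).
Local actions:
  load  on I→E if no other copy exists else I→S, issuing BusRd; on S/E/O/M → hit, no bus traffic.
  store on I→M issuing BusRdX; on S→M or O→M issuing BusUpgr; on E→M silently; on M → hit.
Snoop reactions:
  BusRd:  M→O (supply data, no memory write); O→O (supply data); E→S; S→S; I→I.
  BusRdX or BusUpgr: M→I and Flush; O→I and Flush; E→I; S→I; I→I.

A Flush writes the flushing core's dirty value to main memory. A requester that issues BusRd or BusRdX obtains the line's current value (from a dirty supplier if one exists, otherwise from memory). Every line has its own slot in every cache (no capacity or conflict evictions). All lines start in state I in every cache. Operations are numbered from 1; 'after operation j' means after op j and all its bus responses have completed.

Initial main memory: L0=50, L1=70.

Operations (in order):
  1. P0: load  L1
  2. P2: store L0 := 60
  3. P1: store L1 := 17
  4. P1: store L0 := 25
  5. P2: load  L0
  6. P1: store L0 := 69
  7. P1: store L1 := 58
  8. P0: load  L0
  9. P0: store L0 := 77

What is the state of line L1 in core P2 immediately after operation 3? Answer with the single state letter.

1. P0: load  L1  bus=[BusRd]  L1: P0=E P1=I P2=I  mem[L1]=70
2. P2: store L0 := 60  bus=[BusRdX]  L0: P0=I P1=I P2=M  mem[L0]=50
3. P1: store L1 := 17  bus=[BusRdX]  L1: P0=I P1=M P2=I  mem[L1]=70
4. P1: store L0 := 25  bus=[BusRdX,Flush]  L0: P0=I P1=M P2=I  mem[L0]=60
5. P2: load  L0  bus=[BusRd]  L0: P0=I P1=O P2=S  mem[L0]=60
6. P1: store L0 := 69  bus=[BusUpgr]  L0: P0=I P1=M P2=I  mem[L0]=60
7. P1: store L1 := 58  bus=[-]  L1: P0=I P1=M P2=I  mem[L1]=70
8. P0: load  L0  bus=[BusRd]  L0: P0=S P1=O P2=I  mem[L0]=60
9. P0: store L0 := 77  bus=[BusUpgr,Flush]  L0: P0=M P1=I P2=I  mem[L0]=69

state = I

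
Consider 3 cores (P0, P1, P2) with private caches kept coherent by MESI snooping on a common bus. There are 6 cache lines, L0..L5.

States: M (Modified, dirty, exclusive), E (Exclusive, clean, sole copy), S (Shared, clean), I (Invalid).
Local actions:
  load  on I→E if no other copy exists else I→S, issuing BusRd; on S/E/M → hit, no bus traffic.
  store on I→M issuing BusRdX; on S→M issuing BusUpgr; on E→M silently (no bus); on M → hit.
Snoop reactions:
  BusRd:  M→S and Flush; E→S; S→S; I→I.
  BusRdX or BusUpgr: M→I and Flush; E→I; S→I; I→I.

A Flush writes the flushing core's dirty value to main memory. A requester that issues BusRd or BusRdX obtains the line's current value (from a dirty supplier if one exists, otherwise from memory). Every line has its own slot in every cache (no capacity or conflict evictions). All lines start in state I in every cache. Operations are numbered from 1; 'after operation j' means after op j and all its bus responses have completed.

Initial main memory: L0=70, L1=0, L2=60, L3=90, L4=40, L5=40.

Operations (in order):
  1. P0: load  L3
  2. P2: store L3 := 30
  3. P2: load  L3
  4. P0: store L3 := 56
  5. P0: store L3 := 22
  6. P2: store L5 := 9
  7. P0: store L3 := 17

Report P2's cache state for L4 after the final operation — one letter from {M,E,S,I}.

state = I

step 1: P0: load  L3  ⟶  EII  (L3)  txn=BusRd  M[L3]=90
step 2: P2: store L3 := 30  ⟶  IIM  (L3)  txn=BusRdX  M[L3]=90
step 3: P2: load  L3  ⟶  IIM  (L3)  txn=∅  M[L3]=90
step 4: P0: store L3 := 56  ⟶  MII  (L3)  txn=BusRdX+Flush  M[L3]=30
step 5: P0: store L3 := 22  ⟶  MII  (L3)  txn=∅  M[L3]=30
step 6: P2: store L5 := 9  ⟶  IIM  (L5)  txn=BusRdX  M[L5]=40
step 7: P0: store L3 := 17  ⟶  MII  (L3)  txn=∅  M[L3]=30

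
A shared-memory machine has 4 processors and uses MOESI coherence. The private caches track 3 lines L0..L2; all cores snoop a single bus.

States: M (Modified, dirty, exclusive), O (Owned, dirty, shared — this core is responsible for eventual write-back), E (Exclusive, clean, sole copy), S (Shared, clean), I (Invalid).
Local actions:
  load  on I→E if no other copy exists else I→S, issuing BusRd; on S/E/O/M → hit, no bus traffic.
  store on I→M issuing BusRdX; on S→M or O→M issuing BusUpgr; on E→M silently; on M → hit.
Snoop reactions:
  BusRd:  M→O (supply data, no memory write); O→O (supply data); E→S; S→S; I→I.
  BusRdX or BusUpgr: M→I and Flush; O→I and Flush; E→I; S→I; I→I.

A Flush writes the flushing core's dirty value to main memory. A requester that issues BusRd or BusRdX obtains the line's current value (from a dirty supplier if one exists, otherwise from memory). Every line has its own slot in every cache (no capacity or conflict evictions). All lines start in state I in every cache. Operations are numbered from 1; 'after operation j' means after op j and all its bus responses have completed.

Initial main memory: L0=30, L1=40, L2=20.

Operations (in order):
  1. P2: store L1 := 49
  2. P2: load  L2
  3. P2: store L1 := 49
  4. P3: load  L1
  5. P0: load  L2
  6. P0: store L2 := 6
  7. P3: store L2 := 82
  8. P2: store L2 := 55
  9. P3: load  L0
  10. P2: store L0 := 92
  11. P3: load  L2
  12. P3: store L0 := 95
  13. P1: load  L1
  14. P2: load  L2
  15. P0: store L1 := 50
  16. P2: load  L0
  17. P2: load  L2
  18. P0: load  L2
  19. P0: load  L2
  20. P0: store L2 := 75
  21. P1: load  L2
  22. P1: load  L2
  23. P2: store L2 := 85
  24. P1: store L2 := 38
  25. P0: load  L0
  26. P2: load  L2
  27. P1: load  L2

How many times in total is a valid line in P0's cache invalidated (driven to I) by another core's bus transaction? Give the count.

invalidations = 2

1. P2: store L1 := 49  bus=[BusRdX]  L1: P0=I P1=I P2=M P3=I  mem[L1]=40
2. P2: load  L2  bus=[BusRd]  L2: P0=I P1=I P2=E P3=I  mem[L2]=20
3. P2: store L1 := 49  bus=[-]  L1: P0=I P1=I P2=M P3=I  mem[L1]=40
4. P3: load  L1  bus=[BusRd]  L1: P0=I P1=I P2=O P3=S  mem[L1]=40
5. P0: load  L2  bus=[BusRd]  L2: P0=S P1=I P2=S P3=I  mem[L2]=20
6. P0: store L2 := 6  bus=[BusUpgr]  L2: P0=M P1=I P2=I P3=I  mem[L2]=20
7. P3: store L2 := 82  bus=[BusRdX,Flush]  L2: P0=I P1=I P2=I P3=M  mem[L2]=6
8. P2: store L2 := 55  bus=[BusRdX,Flush]  L2: P0=I P1=I P2=M P3=I  mem[L2]=82
9. P3: load  L0  bus=[BusRd]  L0: P0=I P1=I P2=I P3=E  mem[L0]=30
10. P2: store L0 := 92  bus=[BusRdX]  L0: P0=I P1=I P2=M P3=I  mem[L0]=30
11. P3: load  L2  bus=[BusRd]  L2: P0=I P1=I P2=O P3=S  mem[L2]=82
12. P3: store L0 := 95  bus=[BusRdX,Flush]  L0: P0=I P1=I P2=I P3=M  mem[L0]=92
13. P1: load  L1  bus=[BusRd]  L1: P0=I P1=S P2=O P3=S  mem[L1]=40
14. P2: load  L2  bus=[-]  L2: P0=I P1=I P2=O P3=S  mem[L2]=82
15. P0: store L1 := 50  bus=[BusRdX,Flush]  L1: P0=M P1=I P2=I P3=I  mem[L1]=49
16. P2: load  L0  bus=[BusRd]  L0: P0=I P1=I P2=S P3=O  mem[L0]=92
17. P2: load  L2  bus=[-]  L2: P0=I P1=I P2=O P3=S  mem[L2]=82
18. P0: load  L2  bus=[BusRd]  L2: P0=S P1=I P2=O P3=S  mem[L2]=82
19. P0: load  L2  bus=[-]  L2: P0=S P1=I P2=O P3=S  mem[L2]=82
20. P0: store L2 := 75  bus=[BusUpgr,Flush]  L2: P0=M P1=I P2=I P3=I  mem[L2]=55
21. P1: load  L2  bus=[BusRd]  L2: P0=O P1=S P2=I P3=I  mem[L2]=55
22. P1: load  L2  bus=[-]  L2: P0=O P1=S P2=I P3=I  mem[L2]=55
23. P2: store L2 := 85  bus=[BusRdX,Flush]  L2: P0=I P1=I P2=M P3=I  mem[L2]=75
24. P1: store L2 := 38  bus=[BusRdX,Flush]  L2: P0=I P1=M P2=I P3=I  mem[L2]=85
25. P0: load  L0  bus=[BusRd]  L0: P0=S P1=I P2=S P3=O  mem[L0]=92
26. P2: load  L2  bus=[BusRd]  L2: P0=I P1=O P2=S P3=I  mem[L2]=85
27. P1: load  L2  bus=[-]  L2: P0=I P1=O P2=S P3=I  mem[L2]=85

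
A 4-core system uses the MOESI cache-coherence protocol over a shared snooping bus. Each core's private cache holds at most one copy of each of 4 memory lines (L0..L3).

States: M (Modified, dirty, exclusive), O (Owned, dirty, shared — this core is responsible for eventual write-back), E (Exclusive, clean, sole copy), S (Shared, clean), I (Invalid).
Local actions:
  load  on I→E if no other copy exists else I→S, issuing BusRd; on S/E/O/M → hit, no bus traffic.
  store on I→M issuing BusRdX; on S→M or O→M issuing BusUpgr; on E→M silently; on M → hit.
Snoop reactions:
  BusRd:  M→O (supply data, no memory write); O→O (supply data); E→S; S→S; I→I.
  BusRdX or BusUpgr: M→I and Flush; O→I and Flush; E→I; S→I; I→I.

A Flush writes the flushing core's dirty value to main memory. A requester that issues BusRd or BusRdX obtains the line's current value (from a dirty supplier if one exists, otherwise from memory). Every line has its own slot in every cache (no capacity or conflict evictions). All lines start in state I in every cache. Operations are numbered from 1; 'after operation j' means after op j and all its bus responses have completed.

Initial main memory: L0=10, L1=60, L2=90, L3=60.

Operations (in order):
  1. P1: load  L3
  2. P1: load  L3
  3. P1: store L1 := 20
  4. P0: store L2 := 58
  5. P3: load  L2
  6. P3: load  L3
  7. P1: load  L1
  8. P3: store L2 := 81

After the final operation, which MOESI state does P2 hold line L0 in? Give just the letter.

state = I

[1] P1: load  L3 | P0:I, P1:E(60), P2:I, P3:I | bus: BusRd
[2] P1: load  L3 | P0:I, P1:E(60), P2:I, P3:I | bus: none
[3] P1: store L1 := 20 | P0:I, P1:M(20), P2:I, P3:I | bus: BusRdX
[4] P0: store L2 := 58 | P0:M(58), P1:I, P2:I, P3:I | bus: BusRdX
[5] P3: load  L2 | P0:O(58), P1:I, P2:I, P3:S(58) | bus: BusRd
[6] P3: load  L3 | P0:I, P1:S(60), P2:I, P3:S(60) | bus: BusRd
[7] P1: load  L1 | P0:I, P1:M(20), P2:I, P3:I | bus: none
[8] P3: store L2 := 81 | P0:I, P1:I, P2:I, P3:M(81) | bus: BusUpgr,Flush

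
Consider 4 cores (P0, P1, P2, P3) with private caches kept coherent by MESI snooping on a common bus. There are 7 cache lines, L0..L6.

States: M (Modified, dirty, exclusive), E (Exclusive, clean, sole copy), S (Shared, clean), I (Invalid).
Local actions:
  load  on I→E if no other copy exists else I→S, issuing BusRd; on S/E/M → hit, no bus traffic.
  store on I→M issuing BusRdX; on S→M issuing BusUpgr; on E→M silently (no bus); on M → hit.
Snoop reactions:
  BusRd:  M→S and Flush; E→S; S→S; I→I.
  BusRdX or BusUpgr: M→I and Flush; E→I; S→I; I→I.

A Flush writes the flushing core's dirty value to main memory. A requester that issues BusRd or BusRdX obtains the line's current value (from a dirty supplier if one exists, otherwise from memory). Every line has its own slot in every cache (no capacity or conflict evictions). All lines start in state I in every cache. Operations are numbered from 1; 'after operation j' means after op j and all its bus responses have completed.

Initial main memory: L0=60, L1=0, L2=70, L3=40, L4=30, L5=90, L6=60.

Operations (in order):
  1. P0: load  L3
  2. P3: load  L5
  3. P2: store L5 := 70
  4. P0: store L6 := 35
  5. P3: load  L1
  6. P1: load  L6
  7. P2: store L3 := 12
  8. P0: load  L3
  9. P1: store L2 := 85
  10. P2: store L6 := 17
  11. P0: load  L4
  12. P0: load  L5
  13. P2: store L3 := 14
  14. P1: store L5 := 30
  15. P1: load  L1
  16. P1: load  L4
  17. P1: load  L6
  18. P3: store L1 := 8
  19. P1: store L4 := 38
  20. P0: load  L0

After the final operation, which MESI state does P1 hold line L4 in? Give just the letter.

state = M

  op1 P0: load  L3 → E/I/I/I on L3; bus BusRd; mem=40
  op2 P3: load  L5 → I/I/I/E on L5; bus BusRd; mem=90
  op3 P2: store L5 := 70 → I/I/M/I on L5; bus BusRdX; mem=90
  op4 P0: store L6 := 35 → M/I/I/I on L6; bus BusRdX; mem=60
  op5 P3: load  L1 → I/I/I/E on L1; bus BusRd; mem=0
  op6 P1: load  L6 → S/S/I/I on L6; bus BusRd Flush; mem=35
  op7 P2: store L3 := 12 → I/I/M/I on L3; bus BusRdX; mem=40
  op8 P0: load  L3 → S/I/S/I on L3; bus BusRd Flush; mem=12
  op9 P1: store L2 := 85 → I/M/I/I on L2; bus BusRdX; mem=70
  op10 P2: store L6 := 17 → I/I/M/I on L6; bus BusRdX; mem=35
  op11 P0: load  L4 → E/I/I/I on L4; bus BusRd; mem=30
  op12 P0: load  L5 → S/I/S/I on L5; bus BusRd Flush; mem=70
  op13 P2: store L3 := 14 → I/I/M/I on L3; bus BusUpgr; mem=12
  op14 P1: store L5 := 30 → I/M/I/I on L5; bus BusRdX; mem=70
  op15 P1: load  L1 → I/S/I/S on L1; bus BusRd; mem=0
  op16 P1: load  L4 → S/S/I/I on L4; bus BusRd; mem=30
  op17 P1: load  L6 → I/S/S/I on L6; bus BusRd Flush; mem=17
  op18 P3: store L1 := 8 → I/I/I/M on L1; bus BusUpgr; mem=0
  op19 P1: store L4 := 38 → I/M/I/I on L4; bus BusUpgr; mem=30
  op20 P0: load  L0 → E/I/I/I on L0; bus BusRd; mem=60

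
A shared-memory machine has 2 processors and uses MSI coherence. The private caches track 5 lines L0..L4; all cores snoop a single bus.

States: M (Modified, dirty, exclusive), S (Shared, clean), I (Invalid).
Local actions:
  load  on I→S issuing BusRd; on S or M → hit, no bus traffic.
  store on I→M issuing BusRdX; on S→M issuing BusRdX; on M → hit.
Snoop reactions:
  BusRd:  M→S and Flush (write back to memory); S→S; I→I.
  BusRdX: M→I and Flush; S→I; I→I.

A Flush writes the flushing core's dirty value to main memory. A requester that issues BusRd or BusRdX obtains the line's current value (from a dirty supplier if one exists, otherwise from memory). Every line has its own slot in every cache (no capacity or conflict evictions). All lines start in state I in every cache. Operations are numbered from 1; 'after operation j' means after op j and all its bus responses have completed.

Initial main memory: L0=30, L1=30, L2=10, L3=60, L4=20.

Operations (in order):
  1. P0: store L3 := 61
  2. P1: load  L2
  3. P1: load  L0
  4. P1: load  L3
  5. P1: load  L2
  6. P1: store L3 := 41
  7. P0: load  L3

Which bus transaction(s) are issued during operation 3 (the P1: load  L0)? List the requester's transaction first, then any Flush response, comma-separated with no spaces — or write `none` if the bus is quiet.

1. P0: store L3 := 61  bus=[BusRdX]  L3: P0=M P1=I  mem[L3]=60
2. P1: load  L2  bus=[BusRd]  L2: P0=I P1=S  mem[L2]=10
3. P1: load  L0  bus=[BusRd]  L0: P0=I P1=S  mem[L0]=30
4. P1: load  L3  bus=[BusRd,Flush]  L3: P0=S P1=S  mem[L3]=61
5. P1: load  L2  bus=[-]  L2: P0=I P1=S  mem[L2]=10
6. P1: store L3 := 41  bus=[BusRdX]  L3: P0=I P1=M  mem[L3]=61
7. P0: load  L3  bus=[BusRd,Flush]  L3: P0=S P1=S  mem[L3]=41

bus = BusRd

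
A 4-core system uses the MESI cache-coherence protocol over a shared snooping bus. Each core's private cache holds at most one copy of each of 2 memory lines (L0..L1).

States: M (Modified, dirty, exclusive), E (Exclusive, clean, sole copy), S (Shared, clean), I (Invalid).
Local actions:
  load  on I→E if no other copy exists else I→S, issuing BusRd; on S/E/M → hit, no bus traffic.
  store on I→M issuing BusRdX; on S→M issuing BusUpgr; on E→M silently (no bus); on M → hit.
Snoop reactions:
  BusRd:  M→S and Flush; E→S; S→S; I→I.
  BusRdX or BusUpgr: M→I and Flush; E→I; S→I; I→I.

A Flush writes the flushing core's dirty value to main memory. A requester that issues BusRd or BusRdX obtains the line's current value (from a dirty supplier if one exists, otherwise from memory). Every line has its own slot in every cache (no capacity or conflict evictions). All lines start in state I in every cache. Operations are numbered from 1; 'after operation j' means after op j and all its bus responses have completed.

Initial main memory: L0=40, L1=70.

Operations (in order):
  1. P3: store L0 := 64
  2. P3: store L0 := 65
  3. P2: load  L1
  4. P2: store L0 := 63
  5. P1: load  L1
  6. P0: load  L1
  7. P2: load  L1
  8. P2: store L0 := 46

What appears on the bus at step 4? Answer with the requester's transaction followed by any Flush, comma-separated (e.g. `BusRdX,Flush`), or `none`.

bus = BusRdX,Flush

  op1 P3: store L0 := 64 → I/I/I/M on L0; bus BusRdX; mem=40
  op2 P3: store L0 := 65 → I/I/I/M on L0; bus (none); mem=40
  op3 P2: load  L1 → I/I/E/I on L1; bus BusRd; mem=70
  op4 P2: store L0 := 63 → I/I/M/I on L0; bus BusRdX Flush; mem=65
  op5 P1: load  L1 → I/S/S/I on L1; bus BusRd; mem=70
  op6 P0: load  L1 → S/S/S/I on L1; bus BusRd; mem=70
  op7 P2: load  L1 → S/S/S/I on L1; bus (none); mem=70
  op8 P2: store L0 := 46 → I/I/M/I on L0; bus (none); mem=65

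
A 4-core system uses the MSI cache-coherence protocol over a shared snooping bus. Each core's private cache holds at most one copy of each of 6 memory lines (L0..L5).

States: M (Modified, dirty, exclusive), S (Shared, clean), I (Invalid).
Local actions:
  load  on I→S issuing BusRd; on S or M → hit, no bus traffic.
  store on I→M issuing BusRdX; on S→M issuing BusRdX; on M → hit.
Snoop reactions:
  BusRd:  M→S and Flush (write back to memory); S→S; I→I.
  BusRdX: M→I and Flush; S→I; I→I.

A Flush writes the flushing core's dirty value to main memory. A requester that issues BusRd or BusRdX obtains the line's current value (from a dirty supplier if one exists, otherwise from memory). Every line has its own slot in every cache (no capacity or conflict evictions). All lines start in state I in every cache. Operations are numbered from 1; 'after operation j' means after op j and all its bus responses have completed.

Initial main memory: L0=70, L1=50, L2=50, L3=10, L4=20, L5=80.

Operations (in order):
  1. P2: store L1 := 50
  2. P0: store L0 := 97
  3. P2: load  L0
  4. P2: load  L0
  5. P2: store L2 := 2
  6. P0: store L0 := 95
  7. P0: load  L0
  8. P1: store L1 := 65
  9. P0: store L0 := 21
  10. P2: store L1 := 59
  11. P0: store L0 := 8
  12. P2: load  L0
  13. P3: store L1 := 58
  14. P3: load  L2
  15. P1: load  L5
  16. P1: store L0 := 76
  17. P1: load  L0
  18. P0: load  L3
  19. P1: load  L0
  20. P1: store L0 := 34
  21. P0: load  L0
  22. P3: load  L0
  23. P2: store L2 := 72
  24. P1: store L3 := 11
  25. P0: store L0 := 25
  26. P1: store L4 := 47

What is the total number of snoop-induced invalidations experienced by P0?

1. P2: store L1 := 50  bus=[BusRdX]  L1: P0=I P1=I P2=M P3=I  mem[L1]=50
2. P0: store L0 := 97  bus=[BusRdX]  L0: P0=M P1=I P2=I P3=I  mem[L0]=70
3. P2: load  L0  bus=[BusRd,Flush]  L0: P0=S P1=I P2=S P3=I  mem[L0]=97
4. P2: load  L0  bus=[-]  L0: P0=S P1=I P2=S P3=I  mem[L0]=97
5. P2: store L2 := 2  bus=[BusRdX]  L2: P0=I P1=I P2=M P3=I  mem[L2]=50
6. P0: store L0 := 95  bus=[BusRdX]  L0: P0=M P1=I P2=I P3=I  mem[L0]=97
7. P0: load  L0  bus=[-]  L0: P0=M P1=I P2=I P3=I  mem[L0]=97
8. P1: store L1 := 65  bus=[BusRdX,Flush]  L1: P0=I P1=M P2=I P3=I  mem[L1]=50
9. P0: store L0 := 21  bus=[-]  L0: P0=M P1=I P2=I P3=I  mem[L0]=97
10. P2: store L1 := 59  bus=[BusRdX,Flush]  L1: P0=I P1=I P2=M P3=I  mem[L1]=65
11. P0: store L0 := 8  bus=[-]  L0: P0=M P1=I P2=I P3=I  mem[L0]=97
12. P2: load  L0  bus=[BusRd,Flush]  L0: P0=S P1=I P2=S P3=I  mem[L0]=8
13. P3: store L1 := 58  bus=[BusRdX,Flush]  L1: P0=I P1=I P2=I P3=M  mem[L1]=59
14. P3: load  L2  bus=[BusRd,Flush]  L2: P0=I P1=I P2=S P3=S  mem[L2]=2
15. P1: load  L5  bus=[BusRd]  L5: P0=I P1=S P2=I P3=I  mem[L5]=80
16. P1: store L0 := 76  bus=[BusRdX]  L0: P0=I P1=M P2=I P3=I  mem[L0]=8
17. P1: load  L0  bus=[-]  L0: P0=I P1=M P2=I P3=I  mem[L0]=8
18. P0: load  L3  bus=[BusRd]  L3: P0=S P1=I P2=I P3=I  mem[L3]=10
19. P1: load  L0  bus=[-]  L0: P0=I P1=M P2=I P3=I  mem[L0]=8
20. P1: store L0 := 34  bus=[-]  L0: P0=I P1=M P2=I P3=I  mem[L0]=8
21. P0: load  L0  bus=[BusRd,Flush]  L0: P0=S P1=S P2=I P3=I  mem[L0]=34
22. P3: load  L0  bus=[BusRd]  L0: P0=S P1=S P2=I P3=S  mem[L0]=34
23. P2: store L2 := 72  bus=[BusRdX]  L2: P0=I P1=I P2=M P3=I  mem[L2]=2
24. P1: store L3 := 11  bus=[BusRdX]  L3: P0=I P1=M P2=I P3=I  mem[L3]=10
25. P0: store L0 := 25  bus=[BusRdX]  L0: P0=M P1=I P2=I P3=I  mem[L0]=34
26. P1: store L4 := 47  bus=[BusRdX]  L4: P0=I P1=M P2=I P3=I  mem[L4]=20

invalidations = 2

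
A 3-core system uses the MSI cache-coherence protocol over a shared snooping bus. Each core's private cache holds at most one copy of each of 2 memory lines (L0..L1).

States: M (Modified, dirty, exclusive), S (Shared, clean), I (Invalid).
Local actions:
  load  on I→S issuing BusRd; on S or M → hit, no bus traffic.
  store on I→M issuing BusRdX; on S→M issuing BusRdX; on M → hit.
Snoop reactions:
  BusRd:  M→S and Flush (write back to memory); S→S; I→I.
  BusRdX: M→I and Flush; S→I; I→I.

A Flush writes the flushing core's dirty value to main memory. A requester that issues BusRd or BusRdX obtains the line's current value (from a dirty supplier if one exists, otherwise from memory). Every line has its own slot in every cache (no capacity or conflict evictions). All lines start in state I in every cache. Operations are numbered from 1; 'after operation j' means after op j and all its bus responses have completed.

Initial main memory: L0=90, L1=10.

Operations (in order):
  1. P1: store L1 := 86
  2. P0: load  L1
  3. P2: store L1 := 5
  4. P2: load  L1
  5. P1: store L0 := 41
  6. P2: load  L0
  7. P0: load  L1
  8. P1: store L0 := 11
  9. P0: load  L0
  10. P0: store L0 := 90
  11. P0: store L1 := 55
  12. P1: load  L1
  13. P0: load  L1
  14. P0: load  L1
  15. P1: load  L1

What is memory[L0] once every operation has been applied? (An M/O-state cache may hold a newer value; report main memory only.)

1. P1: store L1 := 86  bus=[BusRdX]  L1: P0=I P1=M P2=I  mem[L1]=10
2. P0: load  L1  bus=[BusRd,Flush]  L1: P0=S P1=S P2=I  mem[L1]=86
3. P2: store L1 := 5  bus=[BusRdX]  L1: P0=I P1=I P2=M  mem[L1]=86
4. P2: load  L1  bus=[-]  L1: P0=I P1=I P2=M  mem[L1]=86
5. P1: store L0 := 41  bus=[BusRdX]  L0: P0=I P1=M P2=I  mem[L0]=90
6. P2: load  L0  bus=[BusRd,Flush]  L0: P0=I P1=S P2=S  mem[L0]=41
7. P0: load  L1  bus=[BusRd,Flush]  L1: P0=S P1=I P2=S  mem[L1]=5
8. P1: store L0 := 11  bus=[BusRdX]  L0: P0=I P1=M P2=I  mem[L0]=41
9. P0: load  L0  bus=[BusRd,Flush]  L0: P0=S P1=S P2=I  mem[L0]=11
10. P0: store L0 := 90  bus=[BusRdX]  L0: P0=M P1=I P2=I  mem[L0]=11
11. P0: store L1 := 55  bus=[BusRdX]  L1: P0=M P1=I P2=I  mem[L1]=5
12. P1: load  L1  bus=[BusRd,Flush]  L1: P0=S P1=S P2=I  mem[L1]=55
13. P0: load  L1  bus=[-]  L1: P0=S P1=S P2=I  mem[L1]=55
14. P0: load  L1  bus=[-]  L1: P0=S P1=S P2=I  mem[L1]=55
15. P1: load  L1  bus=[-]  L1: P0=S P1=S P2=I  mem[L1]=55

memory[L0] = 11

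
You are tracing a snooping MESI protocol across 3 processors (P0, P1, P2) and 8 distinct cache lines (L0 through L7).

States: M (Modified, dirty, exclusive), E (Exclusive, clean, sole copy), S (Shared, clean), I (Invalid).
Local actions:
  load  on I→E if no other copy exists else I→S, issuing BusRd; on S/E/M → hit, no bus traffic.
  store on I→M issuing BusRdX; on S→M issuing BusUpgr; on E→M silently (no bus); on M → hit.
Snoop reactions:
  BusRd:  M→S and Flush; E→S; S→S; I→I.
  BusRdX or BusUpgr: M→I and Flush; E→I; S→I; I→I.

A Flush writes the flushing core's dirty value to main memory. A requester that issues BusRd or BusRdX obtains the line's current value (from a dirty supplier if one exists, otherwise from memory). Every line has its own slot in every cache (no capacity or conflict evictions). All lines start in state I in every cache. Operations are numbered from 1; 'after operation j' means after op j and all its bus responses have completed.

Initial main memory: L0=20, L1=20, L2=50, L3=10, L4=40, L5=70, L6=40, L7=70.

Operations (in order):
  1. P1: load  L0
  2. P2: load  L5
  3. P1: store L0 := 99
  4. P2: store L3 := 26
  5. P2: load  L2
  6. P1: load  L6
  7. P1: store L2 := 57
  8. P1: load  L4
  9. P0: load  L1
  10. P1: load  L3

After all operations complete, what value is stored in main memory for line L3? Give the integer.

memory[L3] = 26

  op1 P1: load  L0 → I/E/I on L0; bus BusRd; mem=20
  op2 P2: load  L5 → I/I/E on L5; bus BusRd; mem=70
  op3 P1: store L0 := 99 → I/M/I on L0; bus (none); mem=20
  op4 P2: store L3 := 26 → I/I/M on L3; bus BusRdX; mem=10
  op5 P2: load  L2 → I/I/E on L2; bus BusRd; mem=50
  op6 P1: load  L6 → I/E/I on L6; bus BusRd; mem=40
  op7 P1: store L2 := 57 → I/M/I on L2; bus BusRdX; mem=50
  op8 P1: load  L4 → I/E/I on L4; bus BusRd; mem=40
  op9 P0: load  L1 → E/I/I on L1; bus BusRd; mem=20
  op10 P1: load  L3 → I/S/S on L3; bus BusRd Flush; mem=26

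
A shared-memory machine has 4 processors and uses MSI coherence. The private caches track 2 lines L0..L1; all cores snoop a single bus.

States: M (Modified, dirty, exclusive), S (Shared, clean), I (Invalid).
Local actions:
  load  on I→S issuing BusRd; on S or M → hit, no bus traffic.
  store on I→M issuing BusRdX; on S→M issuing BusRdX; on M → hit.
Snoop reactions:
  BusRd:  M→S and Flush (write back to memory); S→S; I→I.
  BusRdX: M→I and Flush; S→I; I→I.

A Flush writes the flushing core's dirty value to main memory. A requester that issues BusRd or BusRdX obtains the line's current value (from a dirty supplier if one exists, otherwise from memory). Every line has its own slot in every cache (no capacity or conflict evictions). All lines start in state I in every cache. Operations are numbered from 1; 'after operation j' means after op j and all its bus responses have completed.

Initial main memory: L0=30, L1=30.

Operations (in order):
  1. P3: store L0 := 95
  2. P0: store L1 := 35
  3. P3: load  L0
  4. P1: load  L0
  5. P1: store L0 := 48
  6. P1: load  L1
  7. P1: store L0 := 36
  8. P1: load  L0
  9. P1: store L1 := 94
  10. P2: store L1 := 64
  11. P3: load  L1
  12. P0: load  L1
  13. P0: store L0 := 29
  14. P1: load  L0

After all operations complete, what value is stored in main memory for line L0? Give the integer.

memory[L0] = 29

[1] P3: store L0 := 95 | P0:I, P1:I, P2:I, P3:M(95) | bus: BusRdX
[2] P0: store L1 := 35 | P0:M(35), P1:I, P2:I, P3:I | bus: BusRdX
[3] P3: load  L0 | P0:I, P1:I, P2:I, P3:M(95) | bus: none
[4] P1: load  L0 | P0:I, P1:S(95), P2:I, P3:S(95) | bus: BusRd,Flush
[5] P1: store L0 := 48 | P0:I, P1:M(48), P2:I, P3:I | bus: BusRdX
[6] P1: load  L1 | P0:S(35), P1:S(35), P2:I, P3:I | bus: BusRd,Flush
[7] P1: store L0 := 36 | P0:I, P1:M(36), P2:I, P3:I | bus: none
[8] P1: load  L0 | P0:I, P1:M(36), P2:I, P3:I | bus: none
[9] P1: store L1 := 94 | P0:I, P1:M(94), P2:I, P3:I | bus: BusRdX
[10] P2: store L1 := 64 | P0:I, P1:I, P2:M(64), P3:I | bus: BusRdX,Flush
[11] P3: load  L1 | P0:I, P1:I, P2:S(64), P3:S(64) | bus: BusRd,Flush
[12] P0: load  L1 | P0:S(64), P1:I, P2:S(64), P3:S(64) | bus: BusRd
[13] P0: store L0 := 29 | P0:M(29), P1:I, P2:I, P3:I | bus: BusRdX,Flush
[14] P1: load  L0 | P0:S(29), P1:S(29), P2:I, P3:I | bus: BusRd,Flush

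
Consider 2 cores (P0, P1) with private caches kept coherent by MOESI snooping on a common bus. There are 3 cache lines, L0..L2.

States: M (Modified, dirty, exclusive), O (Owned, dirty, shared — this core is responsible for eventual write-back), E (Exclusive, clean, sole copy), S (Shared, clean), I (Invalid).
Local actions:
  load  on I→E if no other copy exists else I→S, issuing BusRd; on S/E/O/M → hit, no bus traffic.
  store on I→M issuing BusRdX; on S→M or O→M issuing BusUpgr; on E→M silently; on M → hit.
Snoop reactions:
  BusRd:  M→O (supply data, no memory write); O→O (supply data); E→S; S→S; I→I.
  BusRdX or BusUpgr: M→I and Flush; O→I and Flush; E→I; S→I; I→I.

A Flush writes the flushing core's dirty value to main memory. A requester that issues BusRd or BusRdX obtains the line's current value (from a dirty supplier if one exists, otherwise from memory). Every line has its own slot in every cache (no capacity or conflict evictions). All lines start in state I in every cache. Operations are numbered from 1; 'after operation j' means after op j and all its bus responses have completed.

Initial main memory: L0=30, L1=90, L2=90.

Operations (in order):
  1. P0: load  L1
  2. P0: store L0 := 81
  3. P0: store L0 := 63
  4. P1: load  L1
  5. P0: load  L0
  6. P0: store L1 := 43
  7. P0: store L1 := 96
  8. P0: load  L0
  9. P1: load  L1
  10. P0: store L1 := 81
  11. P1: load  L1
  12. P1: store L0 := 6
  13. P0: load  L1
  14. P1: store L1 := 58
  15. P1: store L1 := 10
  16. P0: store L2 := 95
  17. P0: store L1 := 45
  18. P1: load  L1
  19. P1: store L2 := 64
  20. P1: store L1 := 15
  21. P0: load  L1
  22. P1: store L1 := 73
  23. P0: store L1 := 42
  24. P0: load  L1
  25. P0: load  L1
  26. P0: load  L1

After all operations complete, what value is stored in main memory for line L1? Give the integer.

memory[L1] = 73

1. P0: load  L1  bus=[BusRd]  L1: P0=E P1=I  mem[L1]=90
2. P0: store L0 := 81  bus=[BusRdX]  L0: P0=M P1=I  mem[L0]=30
3. P0: store L0 := 63  bus=[-]  L0: P0=M P1=I  mem[L0]=30
4. P1: load  L1  bus=[BusRd]  L1: P0=S P1=S  mem[L1]=90
5. P0: load  L0  bus=[-]  L0: P0=M P1=I  mem[L0]=30
6. P0: store L1 := 43  bus=[BusUpgr]  L1: P0=M P1=I  mem[L1]=90
7. P0: store L1 := 96  bus=[-]  L1: P0=M P1=I  mem[L1]=90
8. P0: load  L0  bus=[-]  L0: P0=M P1=I  mem[L0]=30
9. P1: load  L1  bus=[BusRd]  L1: P0=O P1=S  mem[L1]=90
10. P0: store L1 := 81  bus=[BusUpgr]  L1: P0=M P1=I  mem[L1]=90
11. P1: load  L1  bus=[BusRd]  L1: P0=O P1=S  mem[L1]=90
12. P1: store L0 := 6  bus=[BusRdX,Flush]  L0: P0=I P1=M  mem[L0]=63
13. P0: load  L1  bus=[-]  L1: P0=O P1=S  mem[L1]=90
14. P1: store L1 := 58  bus=[BusUpgr,Flush]  L1: P0=I P1=M  mem[L1]=81
15. P1: store L1 := 10  bus=[-]  L1: P0=I P1=M  mem[L1]=81
16. P0: store L2 := 95  bus=[BusRdX]  L2: P0=M P1=I  mem[L2]=90
17. P0: store L1 := 45  bus=[BusRdX,Flush]  L1: P0=M P1=I  mem[L1]=10
18. P1: load  L1  bus=[BusRd]  L1: P0=O P1=S  mem[L1]=10
19. P1: store L2 := 64  bus=[BusRdX,Flush]  L2: P0=I P1=M  mem[L2]=95
20. P1: store L1 := 15  bus=[BusUpgr,Flush]  L1: P0=I P1=M  mem[L1]=45
21. P0: load  L1  bus=[BusRd]  L1: P0=S P1=O  mem[L1]=45
22. P1: store L1 := 73  bus=[BusUpgr]  L1: P0=I P1=M  mem[L1]=45
23. P0: store L1 := 42  bus=[BusRdX,Flush]  L1: P0=M P1=I  mem[L1]=73
24. P0: load  L1  bus=[-]  L1: P0=M P1=I  mem[L1]=73
25. P0: load  L1  bus=[-]  L1: P0=M P1=I  mem[L1]=73
26. P0: load  L1  bus=[-]  L1: P0=M P1=I  mem[L1]=73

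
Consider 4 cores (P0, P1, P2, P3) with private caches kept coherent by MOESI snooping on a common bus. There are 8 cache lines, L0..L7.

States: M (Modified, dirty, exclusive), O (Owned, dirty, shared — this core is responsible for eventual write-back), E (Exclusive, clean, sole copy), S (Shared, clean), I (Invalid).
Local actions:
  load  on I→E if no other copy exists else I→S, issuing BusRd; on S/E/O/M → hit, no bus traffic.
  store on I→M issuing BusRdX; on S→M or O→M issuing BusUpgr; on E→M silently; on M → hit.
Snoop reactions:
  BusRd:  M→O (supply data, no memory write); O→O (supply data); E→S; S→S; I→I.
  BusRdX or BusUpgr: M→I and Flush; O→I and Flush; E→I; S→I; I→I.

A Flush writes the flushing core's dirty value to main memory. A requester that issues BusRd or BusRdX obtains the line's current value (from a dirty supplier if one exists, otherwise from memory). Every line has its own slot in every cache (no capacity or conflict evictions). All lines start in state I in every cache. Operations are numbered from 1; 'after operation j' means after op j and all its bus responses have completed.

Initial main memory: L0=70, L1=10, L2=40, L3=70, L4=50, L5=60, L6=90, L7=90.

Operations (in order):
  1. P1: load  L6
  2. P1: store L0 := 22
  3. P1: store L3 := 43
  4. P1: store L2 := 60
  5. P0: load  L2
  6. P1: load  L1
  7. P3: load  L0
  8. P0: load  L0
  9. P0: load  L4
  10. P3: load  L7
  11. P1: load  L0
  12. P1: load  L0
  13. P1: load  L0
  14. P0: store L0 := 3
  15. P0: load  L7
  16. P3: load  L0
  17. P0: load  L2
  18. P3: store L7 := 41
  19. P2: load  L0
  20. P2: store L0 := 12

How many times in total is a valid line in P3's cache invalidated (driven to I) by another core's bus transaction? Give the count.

step 1: P1: load  L6  ⟶  IEII  (L6)  txn=BusRd  M[L6]=90
step 2: P1: store L0 := 22  ⟶  IMII  (L0)  txn=BusRdX  M[L0]=70
step 3: P1: store L3 := 43  ⟶  IMII  (L3)  txn=BusRdX  M[L3]=70
step 4: P1: store L2 := 60  ⟶  IMII  (L2)  txn=BusRdX  M[L2]=40
step 5: P0: load  L2  ⟶  SOII  (L2)  txn=BusRd  M[L2]=40
step 6: P1: load  L1  ⟶  IEII  (L1)  txn=BusRd  M[L1]=10
step 7: P3: load  L0  ⟶  IOIS  (L0)  txn=BusRd  M[L0]=70
step 8: P0: load  L0  ⟶  SOIS  (L0)  txn=BusRd  M[L0]=70
step 9: P0: load  L4  ⟶  EIII  (L4)  txn=BusRd  M[L4]=50
step 10: P3: load  L7  ⟶  IIIE  (L7)  txn=BusRd  M[L7]=90
step 11: P1: load  L0  ⟶  SOIS  (L0)  txn=∅  M[L0]=70
step 12: P1: load  L0  ⟶  SOIS  (L0)  txn=∅  M[L0]=70
step 13: P1: load  L0  ⟶  SOIS  (L0)  txn=∅  M[L0]=70
step 14: P0: store L0 := 3  ⟶  MIII  (L0)  txn=BusUpgr+Flush  M[L0]=22
step 15: P0: load  L7  ⟶  SIIS  (L7)  txn=BusRd  M[L7]=90
step 16: P3: load  L0  ⟶  OIIS  (L0)  txn=BusRd  M[L0]=22
step 17: P0: load  L2  ⟶  SOII  (L2)  txn=∅  M[L2]=40
step 18: P3: store L7 := 41  ⟶  IIIM  (L7)  txn=BusUpgr  M[L7]=90
step 19: P2: load  L0  ⟶  OISS  (L0)  txn=BusRd  M[L0]=22
step 20: P2: store L0 := 12  ⟶  IIMI  (L0)  txn=BusUpgr+Flush  M[L0]=3

invalidations = 2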